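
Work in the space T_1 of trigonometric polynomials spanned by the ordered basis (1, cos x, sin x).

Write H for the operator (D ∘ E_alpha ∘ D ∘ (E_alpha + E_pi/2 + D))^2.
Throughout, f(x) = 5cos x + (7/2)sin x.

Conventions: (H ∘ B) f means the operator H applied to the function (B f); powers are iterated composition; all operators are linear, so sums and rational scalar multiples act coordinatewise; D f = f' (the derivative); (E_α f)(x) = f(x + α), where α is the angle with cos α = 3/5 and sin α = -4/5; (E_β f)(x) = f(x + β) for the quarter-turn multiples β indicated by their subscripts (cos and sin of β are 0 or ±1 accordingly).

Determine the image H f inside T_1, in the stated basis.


E_alpha f = (1/5)cos x + (61/10)sin x
E_pi/2 f = (7/2)cos x - 5sin x
D f = (7/2)cos x - 5sin x
(E_alpha + E_pi/2 + D) f = (36/5)cos x - (39/10)sin x
D (E_alpha + E_pi/2 + D) f = -(39/10)cos x - (36/5)sin x
E_alpha D (E_alpha + E_pi/2 + D) f = (171/50)cos x - (186/25)sin x
D (E_alpha ∘ D) (E_alpha + E_pi/2 + D) f = -(186/25)cos x - (171/50)sin x
E_alpha (D ∘ E_alpha ∘ D ∘ (E_alpha + E_pi/2 + D)) f = -(216/125)cos x - (2001/250)sin x
E_pi/2 (D ∘ E_alpha ∘ D ∘ (E_alpha + E_pi/2 + D)) f = -(171/50)cos x + (186/25)sin x
D (D ∘ E_alpha ∘ D ∘ (E_alpha + E_pi/2 + D)) f = -(171/50)cos x + (186/25)sin x
(E_alpha + E_pi/2 + D) (D ∘ E_alpha ∘ D ∘ (E_alpha + E_pi/2 + D)) f = -(1071/125)cos x + (1719/250)sin x
D (E_alpha + E_pi/2 + D) (D ∘ E_alpha ∘ D ∘ (E_alpha + E_pi/2 + D)) f = (1719/250)cos x + (1071/125)sin x
E_alpha D (E_alpha + E_pi/2 + D) (D ∘ E_alpha ∘ D ∘ (E_alpha + E_pi/2 + D)) f = -(3411/1250)cos x + (6651/625)sin x
D (E_alpha ∘ D) (E_alpha + E_pi/2 + D) (D ∘ E_alpha ∘ D ∘ (E_alpha + E_pi/2 + D)) f = (6651/625)cos x + (3411/1250)sin x

the image equals g(x) = (6651/625)cos x + (3411/1250)sin x


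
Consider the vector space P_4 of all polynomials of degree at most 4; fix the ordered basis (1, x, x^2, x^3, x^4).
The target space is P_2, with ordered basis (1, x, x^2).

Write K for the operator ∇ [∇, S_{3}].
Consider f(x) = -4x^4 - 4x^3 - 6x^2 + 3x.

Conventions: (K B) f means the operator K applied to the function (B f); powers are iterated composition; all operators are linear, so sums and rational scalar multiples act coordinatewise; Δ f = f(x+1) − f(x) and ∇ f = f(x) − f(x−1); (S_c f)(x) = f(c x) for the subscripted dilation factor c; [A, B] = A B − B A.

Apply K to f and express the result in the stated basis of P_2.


the result is g(x) = -2592x^2 + 5616x - 3408

S_{3} f = -324x^4 - 108x^3 - 54x^2 + 9x
∇ S_{3} f = -1296x^3 + 1620x^2 - 1080x + 279
∇ f = -16x^3 + 12x^2 - 16x + 9
S_{3} ∇ f = -432x^3 + 108x^2 - 48x + 9
[∇, S_{3}] f = -864x^3 + 1512x^2 - 1032x + 270
∇ [∇, S_{3}] f = -2592x^2 + 5616x - 3408


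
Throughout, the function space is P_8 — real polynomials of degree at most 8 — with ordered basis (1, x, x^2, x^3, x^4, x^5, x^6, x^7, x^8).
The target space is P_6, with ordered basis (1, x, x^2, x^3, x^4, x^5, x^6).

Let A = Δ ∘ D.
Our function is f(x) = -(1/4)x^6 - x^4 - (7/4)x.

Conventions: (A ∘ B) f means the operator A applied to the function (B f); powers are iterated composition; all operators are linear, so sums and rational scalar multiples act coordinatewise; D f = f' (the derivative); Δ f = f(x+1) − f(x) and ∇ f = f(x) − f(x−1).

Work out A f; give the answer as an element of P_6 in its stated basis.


D f = -(3/2)x^5 - 4x^3 - 7/4
Δ D f = -(15/2)x^4 - 15x^3 - 27x^2 - (39/2)x - 11/2

the image equals g(x) = -(15/2)x^4 - 15x^3 - 27x^2 - (39/2)x - 11/2


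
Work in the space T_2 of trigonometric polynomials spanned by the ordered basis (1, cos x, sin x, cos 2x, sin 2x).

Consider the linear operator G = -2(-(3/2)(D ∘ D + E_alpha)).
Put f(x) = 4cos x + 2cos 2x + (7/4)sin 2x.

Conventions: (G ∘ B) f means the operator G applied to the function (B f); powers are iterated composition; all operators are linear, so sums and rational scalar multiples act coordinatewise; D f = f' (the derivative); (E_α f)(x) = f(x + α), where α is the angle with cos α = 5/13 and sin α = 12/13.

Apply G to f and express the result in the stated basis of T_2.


D f = -4sin x + (7/2)cos 2x - 4sin 2x
D D f = -4cos x - 8cos 2x - 7sin 2x
E_alpha f = (20/13)cos x - (48/13)sin x - (28/169)cos 2x - (1793/676)sin 2x
(D ∘ D + E_alpha) f = -(32/13)cos x - (48/13)sin x - (1380/169)cos 2x - (6525/676)sin 2x
(-(3/2)(D ∘ D + E_alpha)) f = (48/13)cos x + (72/13)sin x + (2070/169)cos 2x + (19575/1352)sin 2x
(-2(-(3/2)(D ∘ D + E_alpha))) f = -(96/13)cos x - (144/13)sin x - (4140/169)cos 2x - (19575/676)sin 2x

the image equals g(x) = -(96/13)cos x - (144/13)sin x - (4140/169)cos 2x - (19575/676)sin 2x


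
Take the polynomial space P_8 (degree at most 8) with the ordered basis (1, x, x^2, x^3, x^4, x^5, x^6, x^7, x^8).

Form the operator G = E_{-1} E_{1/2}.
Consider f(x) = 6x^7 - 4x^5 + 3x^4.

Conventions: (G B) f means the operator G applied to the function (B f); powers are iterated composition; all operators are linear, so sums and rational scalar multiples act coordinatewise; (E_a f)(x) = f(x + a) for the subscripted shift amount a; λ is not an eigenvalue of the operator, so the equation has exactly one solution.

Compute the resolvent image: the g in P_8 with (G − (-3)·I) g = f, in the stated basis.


write g with unknown coordinates in the stated basis and equate coefficients in (G − (-3)·I) g = f
solving from the highest basis element down gives g = (3/2)x^7 + (21/16)x^6 - (127/64)x^5 - (41/512)x^4 + (1229/1024)x^3 - (1651/8192)x^2 - (3601/32768)x + 5221/262144
check: G g = (3/2)x^7 - (63/16)x^6 + (125/64)x^5 + (1659/512)x^4 - (3687/1024)x^3 + (4953/8192)x^2 + (10803/32768)x - 15663/262144
so G g − (-3)·g = 6x^7 - 4x^5 + 3x^4 = f ✓

the image equals g(x) = (3/2)x^7 + (21/16)x^6 - (127/64)x^5 - (41/512)x^4 + (1229/1024)x^3 - (1651/8192)x^2 - (3601/32768)x + 5221/262144


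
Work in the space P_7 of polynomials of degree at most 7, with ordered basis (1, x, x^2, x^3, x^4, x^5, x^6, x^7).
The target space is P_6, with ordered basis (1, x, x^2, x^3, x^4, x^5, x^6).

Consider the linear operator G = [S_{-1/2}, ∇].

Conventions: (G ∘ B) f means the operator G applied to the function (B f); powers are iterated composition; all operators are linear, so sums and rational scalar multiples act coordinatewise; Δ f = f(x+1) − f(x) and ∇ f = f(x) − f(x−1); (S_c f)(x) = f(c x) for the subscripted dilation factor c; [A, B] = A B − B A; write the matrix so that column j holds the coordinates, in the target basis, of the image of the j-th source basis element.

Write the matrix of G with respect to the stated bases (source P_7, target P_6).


image of 1: 0
image of x: 3/2
image of x^2: -(3/2)x - 3/4
image of x^3: (9/8)x^2 + (9/8)x + 9/8
image of x^4: -(3/4)x^3 - (9/8)x^2 - (9/4)x - 15/16
image of x^5: (15/32)x^4 + (15/16)x^3 + (45/16)x^2 + (75/32)x + 33/32
image of x^6: -(9/32)x^5 - (45/64)x^4 - (45/16)x^3 - (225/64)x^2 - (99/32)x - 63/64
image of x^7: (21/128)x^6 + (63/128)x^5 + (315/128)x^4 + (525/128)x^3 + (693/128)x^2 + (441/128)x + 129/128
each image's coordinates form column j of the matrix

the matrix is [[0, 3/2, -3/4, 9/8, -15/16, 33/32, -63/64, 129/128]; [0, 0, -3/2, 9/8, -9/4, 75/32, -99/32, 441/128]; [0, 0, 0, 9/8, -9/8, 45/16, -225/64, 693/128]; [0, 0, 0, 0, -3/4, 15/16, -45/16, 525/128]; [0, 0, 0, 0, 0, 15/32, -45/64, 315/128]; [0, 0, 0, 0, 0, 0, -9/32, 63/128]; [0, 0, 0, 0, 0, 0, 0, 21/128]] (rows listed top to bottom)


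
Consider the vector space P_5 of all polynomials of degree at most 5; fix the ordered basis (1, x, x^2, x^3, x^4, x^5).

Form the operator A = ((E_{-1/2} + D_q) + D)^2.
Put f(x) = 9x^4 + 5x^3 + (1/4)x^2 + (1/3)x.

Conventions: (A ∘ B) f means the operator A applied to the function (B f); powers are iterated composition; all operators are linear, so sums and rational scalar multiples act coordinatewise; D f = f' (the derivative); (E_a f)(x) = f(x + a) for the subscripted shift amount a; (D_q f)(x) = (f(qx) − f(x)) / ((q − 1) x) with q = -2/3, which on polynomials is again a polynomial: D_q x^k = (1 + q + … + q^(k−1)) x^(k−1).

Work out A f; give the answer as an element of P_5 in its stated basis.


E_{-1/2} f = 9x^4 - 13x^3 + (25/4)x^2 - (2/3)x - 1/6
D_q f = (13/3)x^3 + (35/9)x^2 + (1/12)x + 1/3
(E_{-1/2} + D_q) f = 9x^4 - (26/3)x^3 + (365/36)x^2 - (7/12)x + 1/6
D f = 36x^3 + 15x^2 + (1/2)x + 1/3
((E_{-1/2} + D_q) + D) f = 9x^4 + (82/3)x^3 + (905/36)x^2 - (1/12)x + 1/2
E_{-1/2} ((E_{-1/2} + D_q) + D) f = 9x^4 + (28/3)x^3 - (85/36)x^2 - (83/9)x + 143/36
D_q ((E_{-1/2} + D_q) + D) f = (13/3)x^3 + (574/27)x^2 + (905/108)x - 1/12
(E_{-1/2} + D_q) ((E_{-1/2} + D_q) + D) f = 9x^4 + (41/3)x^3 + (2041/108)x^2 - (91/108)x + 35/9
D ((E_{-1/2} + D_q) + D) f = 36x^3 + 82x^2 + (905/18)x - 1/12
((E_{-1/2} + D_q) + D) ((E_{-1/2} + D_q) + D) f = 9x^4 + (149/3)x^3 + (10897/108)x^2 + (5339/108)x + 137/36

the image equals g(x) = 9x^4 + (149/3)x^3 + (10897/108)x^2 + (5339/108)x + 137/36


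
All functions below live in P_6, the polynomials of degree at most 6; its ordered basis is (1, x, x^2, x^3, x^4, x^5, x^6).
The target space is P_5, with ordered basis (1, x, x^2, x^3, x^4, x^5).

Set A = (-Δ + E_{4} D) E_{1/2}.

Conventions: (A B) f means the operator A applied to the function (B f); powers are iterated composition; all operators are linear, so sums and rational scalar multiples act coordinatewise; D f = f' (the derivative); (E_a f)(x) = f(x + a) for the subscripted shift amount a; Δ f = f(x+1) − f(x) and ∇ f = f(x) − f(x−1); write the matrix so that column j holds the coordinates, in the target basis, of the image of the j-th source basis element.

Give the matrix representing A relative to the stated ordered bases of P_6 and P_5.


the matrix is [[0, 0, 7, 115/2, 719/2, 8171/4, 176965/16]; [0, 0, 0, 21, 230, 3595/2, 24513/2]; [0, 0, 0, 0, 42, 575, 10785/2]; [0, 0, 0, 0, 0, 70, 1150]; [0, 0, 0, 0, 0, 0, 105]; [0, 0, 0, 0, 0, 0, 0]] (rows listed top to bottom)

image of 1: 0
image of x: 0
image of x^2: 7
image of x^3: 21x + 115/2
image of x^4: 42x^2 + 230x + 719/2
image of x^5: 70x^3 + 575x^2 + (3595/2)x + 8171/4
image of x^6: 105x^4 + 1150x^3 + (10785/2)x^2 + (24513/2)x + 176965/16
each image's coordinates form column j of the matrix


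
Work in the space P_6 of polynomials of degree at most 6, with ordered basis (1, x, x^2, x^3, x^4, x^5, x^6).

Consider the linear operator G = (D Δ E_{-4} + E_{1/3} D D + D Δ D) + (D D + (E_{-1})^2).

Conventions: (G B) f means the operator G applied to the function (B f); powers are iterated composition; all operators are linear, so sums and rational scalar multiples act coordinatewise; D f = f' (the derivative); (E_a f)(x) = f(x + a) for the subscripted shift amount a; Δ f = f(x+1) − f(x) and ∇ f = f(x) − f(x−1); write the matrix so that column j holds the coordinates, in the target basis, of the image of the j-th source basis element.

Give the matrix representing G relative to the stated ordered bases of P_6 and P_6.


image of 1: 1
image of x: x - 2
image of x^2: x^2 - 4x + 10
image of x^3: x^3 - 6x^2 + 30x - 21
image of x^4: x^4 - 8x^3 + 60x^2 - 84x + 532/3
image of x^5: x^5 - 10x^4 + 100x^3 - 210x^2 + (2660/3)x - 23929/27
image of x^6: x^6 - 12x^5 + 150x^4 - 420x^3 + 2660x^2 - (47858/9)x + 129070/27
each image's coordinates form column j of the matrix

the matrix is [[1, -2, 10, -21, 532/3, -23929/27, 129070/27]; [0, 1, -4, 30, -84, 2660/3, -47858/9]; [0, 0, 1, -6, 60, -210, 2660]; [0, 0, 0, 1, -8, 100, -420]; [0, 0, 0, 0, 1, -10, 150]; [0, 0, 0, 0, 0, 1, -12]; [0, 0, 0, 0, 0, 0, 1]] (rows listed top to bottom)


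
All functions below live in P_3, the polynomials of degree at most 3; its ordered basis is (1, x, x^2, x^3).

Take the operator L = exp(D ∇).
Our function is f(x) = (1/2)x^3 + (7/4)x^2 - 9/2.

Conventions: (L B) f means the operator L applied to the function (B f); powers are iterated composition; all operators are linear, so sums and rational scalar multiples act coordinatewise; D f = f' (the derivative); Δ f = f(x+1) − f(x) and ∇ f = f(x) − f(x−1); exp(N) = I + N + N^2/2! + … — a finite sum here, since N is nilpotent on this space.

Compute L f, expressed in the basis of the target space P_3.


the result is g(x) = (1/2)x^3 + (7/4)x^2 + 3x - 5/2

order-1 term: 3x + 2
the series for exp(D ∇) f terminates at order 1
exp(D ∇) f = (1/2)x^3 + (7/4)x^2 + 3x - 5/2


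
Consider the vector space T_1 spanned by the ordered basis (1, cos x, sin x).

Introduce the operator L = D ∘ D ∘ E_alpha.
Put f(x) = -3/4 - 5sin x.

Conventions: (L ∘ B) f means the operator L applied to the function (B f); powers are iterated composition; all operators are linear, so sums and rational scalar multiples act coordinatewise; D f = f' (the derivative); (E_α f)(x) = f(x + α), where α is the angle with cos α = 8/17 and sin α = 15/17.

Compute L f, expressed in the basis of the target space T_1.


E_alpha f = -3/4 - (75/17)cos x - (40/17)sin x
D E_alpha f = -(40/17)cos x + (75/17)sin x
D D E_alpha f = (75/17)cos x + (40/17)sin x

g(x) = (75/17)cos x + (40/17)sin x


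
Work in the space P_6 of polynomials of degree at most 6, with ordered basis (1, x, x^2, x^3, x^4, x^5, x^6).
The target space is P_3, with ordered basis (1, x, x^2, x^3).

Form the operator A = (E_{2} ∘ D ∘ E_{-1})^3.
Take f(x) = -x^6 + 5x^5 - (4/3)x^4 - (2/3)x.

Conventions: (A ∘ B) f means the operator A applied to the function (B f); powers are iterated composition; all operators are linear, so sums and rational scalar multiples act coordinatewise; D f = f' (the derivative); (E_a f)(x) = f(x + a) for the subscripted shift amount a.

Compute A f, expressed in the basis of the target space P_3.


E_{-1} f = -x^6 + 11x^5 - (124/3)x^4 + (226/3)x^3 - 73x^2 + (107/3)x - 20/3
D E_{-1} f = -6x^5 + 55x^4 - (496/3)x^3 + 226x^2 - 146x + 107/3
E_{2} D E_{-1} f = -6x^5 - 5x^4 + (104/3)x^3 + 74x^2 + 54x + 13
E_{-1} (E_{2} ∘ D ∘ E_{-1}) f = -6x^5 + 25x^4 - (16/3)x^3 - 2/3
D E_{-1} (E_{2} ∘ D ∘ E_{-1}) f = -30x^4 + 100x^3 - 16x^2
E_{2} D E_{-1} (E_{2} ∘ D ∘ E_{-1}) f = -30x^4 - 140x^3 - 136x^2 + 176x + 256
E_{-1} (E_{2} ∘ D ∘ E_{-1}) (E_{2} ∘ D ∘ E_{-1}) f = -30x^4 - 20x^3 + 104x^2 + 148x + 54
D E_{-1} (E_{2} ∘ D ∘ E_{-1}) (E_{2} ∘ D ∘ E_{-1}) f = -120x^3 - 60x^2 + 208x + 148
E_{2} D E_{-1} (E_{2} ∘ D ∘ E_{-1}) (E_{2} ∘ D ∘ E_{-1}) f = -120x^3 - 780x^2 - 1472x - 636

the image equals g(x) = -120x^3 - 780x^2 - 1472x - 636


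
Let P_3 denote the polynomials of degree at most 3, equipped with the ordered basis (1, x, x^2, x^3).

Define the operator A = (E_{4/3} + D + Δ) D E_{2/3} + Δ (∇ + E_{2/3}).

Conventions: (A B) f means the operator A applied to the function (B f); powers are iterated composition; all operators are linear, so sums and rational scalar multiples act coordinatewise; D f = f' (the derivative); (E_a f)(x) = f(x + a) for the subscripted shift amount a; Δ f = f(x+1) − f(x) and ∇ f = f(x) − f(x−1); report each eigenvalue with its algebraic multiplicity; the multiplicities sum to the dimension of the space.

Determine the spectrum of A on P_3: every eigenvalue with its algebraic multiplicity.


image of 1: 0
image of x: 2
image of x^2: 4x + 37/3
image of x^3: 6x^2 + 37x + 82/3
the matrix is upper triangular; its diagonal is (0, 0, 0, 0)
for a triangular matrix the eigenvalues are the diagonal entries, with algebraic multiplicity their repetition count

λ = 0 (multiplicity 4)


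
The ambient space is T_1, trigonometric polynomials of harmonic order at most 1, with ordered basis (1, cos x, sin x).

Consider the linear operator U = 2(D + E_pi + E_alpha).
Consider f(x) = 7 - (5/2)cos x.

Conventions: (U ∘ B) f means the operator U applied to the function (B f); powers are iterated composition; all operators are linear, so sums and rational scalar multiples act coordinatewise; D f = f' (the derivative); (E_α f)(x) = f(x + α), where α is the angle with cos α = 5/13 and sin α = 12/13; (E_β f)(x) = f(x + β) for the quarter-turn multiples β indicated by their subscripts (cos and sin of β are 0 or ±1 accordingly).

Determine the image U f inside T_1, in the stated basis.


D f = (5/2)sin x
E_pi f = 7 + (5/2)cos x
E_alpha f = 7 - (25/26)cos x + (30/13)sin x
(D + E_pi + E_alpha) f = 14 + (20/13)cos x + (125/26)sin x
(2(D + E_pi + E_alpha)) f = 28 + (40/13)cos x + (125/13)sin x

g(x) = 28 + (40/13)cos x + (125/13)sin x


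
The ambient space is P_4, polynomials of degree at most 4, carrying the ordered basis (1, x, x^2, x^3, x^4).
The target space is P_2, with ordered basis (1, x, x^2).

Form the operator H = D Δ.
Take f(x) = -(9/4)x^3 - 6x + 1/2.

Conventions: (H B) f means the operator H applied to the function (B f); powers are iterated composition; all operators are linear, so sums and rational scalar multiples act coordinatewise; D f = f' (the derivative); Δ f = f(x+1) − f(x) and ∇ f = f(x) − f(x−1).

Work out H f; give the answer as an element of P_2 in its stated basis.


Δ f = -(27/4)x^2 - (27/4)x - 33/4
D Δ f = -(27/2)x - 27/4

the image equals g(x) = -(27/2)x - 27/4


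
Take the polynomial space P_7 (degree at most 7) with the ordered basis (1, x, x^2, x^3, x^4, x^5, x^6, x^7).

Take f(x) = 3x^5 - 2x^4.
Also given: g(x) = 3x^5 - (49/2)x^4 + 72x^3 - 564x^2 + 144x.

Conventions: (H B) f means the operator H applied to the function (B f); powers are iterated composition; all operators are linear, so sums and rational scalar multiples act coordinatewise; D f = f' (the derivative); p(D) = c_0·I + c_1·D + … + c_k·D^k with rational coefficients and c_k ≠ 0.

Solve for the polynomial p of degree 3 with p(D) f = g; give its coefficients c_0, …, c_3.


D^0 f = 3x^5 - 2x^4
D^1 f = 15x^4 - 8x^3
D^2 f = 60x^3 - 24x^2
D^3 f = 180x^2 - 48x
matching coefficients of g against c_0 f + c_1 Df + … from the top degree down determines the c_i
solution: c_0 = 1, c_1 = -3/2, c_2 = 1, c_3 = -3

c_0 = 1, c_1 = -3/2, c_2 = 1, c_3 = -3


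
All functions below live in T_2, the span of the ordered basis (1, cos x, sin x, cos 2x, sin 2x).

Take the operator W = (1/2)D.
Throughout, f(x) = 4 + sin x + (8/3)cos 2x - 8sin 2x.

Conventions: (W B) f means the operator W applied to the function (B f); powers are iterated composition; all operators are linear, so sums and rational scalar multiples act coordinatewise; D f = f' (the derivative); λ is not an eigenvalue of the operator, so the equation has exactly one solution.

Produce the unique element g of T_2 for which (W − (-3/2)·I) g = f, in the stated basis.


write g with unknown coordinates in the stated basis and equate coefficients in (W − (-3/2)·I) g = f
solving from the highest basis element down gives g = 8/3 - (1/5)cos x + (3/5)sin x + (48/13)cos 2x - (112/39)sin 2x
check: W g = (3/10)cos x + (1/10)sin x - (112/39)cos 2x - (48/13)sin 2x
so W g − (-3/2)·g = 4 + sin x + (8/3)cos 2x - 8sin 2x = f ✓

g(x) = 8/3 - (1/5)cos x + (3/5)sin x + (48/13)cos 2x - (112/39)sin 2x


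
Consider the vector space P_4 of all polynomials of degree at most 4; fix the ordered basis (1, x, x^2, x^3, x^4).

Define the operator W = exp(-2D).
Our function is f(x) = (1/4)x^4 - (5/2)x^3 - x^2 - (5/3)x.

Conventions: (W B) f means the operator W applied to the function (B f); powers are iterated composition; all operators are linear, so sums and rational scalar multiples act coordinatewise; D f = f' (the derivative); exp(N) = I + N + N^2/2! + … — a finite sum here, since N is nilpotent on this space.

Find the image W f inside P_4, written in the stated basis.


the image equals g(x) = (1/4)x^4 - (9/2)x^3 + 20x^2 - (107/3)x + 70/3

order-1 term: -2x^3 + 15x^2 + 4x + 10/3
order-2 term: 6x^2 - 30x - 4
order-3 term: -8x + 20
order-4 term: 4
the series for exp(-2D) f terminates at order 4
exp(-2D) f = (1/4)x^4 - (9/2)x^3 + 20x^2 - (107/3)x + 70/3


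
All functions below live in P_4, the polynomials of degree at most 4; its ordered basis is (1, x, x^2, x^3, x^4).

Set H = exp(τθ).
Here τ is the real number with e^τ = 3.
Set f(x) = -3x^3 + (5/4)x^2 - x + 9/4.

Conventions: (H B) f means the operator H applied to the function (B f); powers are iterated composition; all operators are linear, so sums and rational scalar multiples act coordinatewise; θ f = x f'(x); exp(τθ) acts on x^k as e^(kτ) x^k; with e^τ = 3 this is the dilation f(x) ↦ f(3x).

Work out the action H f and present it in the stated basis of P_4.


the result is g(x) = -81x^3 + (45/4)x^2 - 3x + 9/4

exp(τθ) x^k = e^(kτ) x^k; with e^τ = 3 this sends x^k to 3^k x^k
x ↦ 3 x
x^2 ↦ 9 x^2
x^3 ↦ 27 x^3
applying this coordinatewise to f: exp(τθ) f = -81x^3 + (45/4)x^2 - 3x + 9/4


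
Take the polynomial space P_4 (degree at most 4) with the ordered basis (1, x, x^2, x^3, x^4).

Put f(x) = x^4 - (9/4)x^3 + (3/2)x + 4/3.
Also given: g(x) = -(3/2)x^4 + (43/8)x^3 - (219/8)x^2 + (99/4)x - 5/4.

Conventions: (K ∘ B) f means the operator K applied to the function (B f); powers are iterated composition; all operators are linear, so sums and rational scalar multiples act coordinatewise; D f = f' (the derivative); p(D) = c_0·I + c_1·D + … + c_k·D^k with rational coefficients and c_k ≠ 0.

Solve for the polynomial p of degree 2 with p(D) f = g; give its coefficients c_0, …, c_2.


D^0 f = x^4 - (9/4)x^3 + (3/2)x + 4/3
D^1 f = 4x^3 - (27/4)x^2 + 3/2
D^2 f = 12x^2 - (27/2)x
matching coefficients of g against c_0 f + c_1 Df + … from the top degree down determines the c_i
solution: c_0 = -3/2, c_1 = 1/2, c_2 = -2

c_0 = -3/2, c_1 = 1/2, c_2 = -2


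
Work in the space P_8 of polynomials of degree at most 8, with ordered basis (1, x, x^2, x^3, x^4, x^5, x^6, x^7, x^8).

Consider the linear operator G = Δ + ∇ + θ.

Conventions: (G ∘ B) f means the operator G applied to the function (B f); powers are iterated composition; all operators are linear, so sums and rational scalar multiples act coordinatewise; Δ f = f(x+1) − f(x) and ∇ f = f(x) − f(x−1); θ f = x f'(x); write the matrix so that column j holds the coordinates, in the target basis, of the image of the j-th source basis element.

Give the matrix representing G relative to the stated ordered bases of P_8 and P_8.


the matrix is [[0, 2, 0, 2, 0, 2, 0, 2, 0]; [0, 1, 4, 0, 8, 0, 12, 0, 16]; [0, 0, 2, 6, 0, 20, 0, 42, 0]; [0, 0, 0, 3, 8, 0, 40, 0, 112]; [0, 0, 0, 0, 4, 10, 0, 70, 0]; [0, 0, 0, 0, 0, 5, 12, 0, 112]; [0, 0, 0, 0, 0, 0, 6, 14, 0]; [0, 0, 0, 0, 0, 0, 0, 7, 16]; [0, 0, 0, 0, 0, 0, 0, 0, 8]] (rows listed top to bottom)

image of 1: 0
image of x: x + 2
image of x^2: 2x^2 + 4x
image of x^3: 3x^3 + 6x^2 + 2
image of x^4: 4x^4 + 8x^3 + 8x
image of x^5: 5x^5 + 10x^4 + 20x^2 + 2
image of x^6: 6x^6 + 12x^5 + 40x^3 + 12x
image of x^7: 7x^7 + 14x^6 + 70x^4 + 42x^2 + 2
image of x^8: 8x^8 + 16x^7 + 112x^5 + 112x^3 + 16x
each image's coordinates form column j of the matrix


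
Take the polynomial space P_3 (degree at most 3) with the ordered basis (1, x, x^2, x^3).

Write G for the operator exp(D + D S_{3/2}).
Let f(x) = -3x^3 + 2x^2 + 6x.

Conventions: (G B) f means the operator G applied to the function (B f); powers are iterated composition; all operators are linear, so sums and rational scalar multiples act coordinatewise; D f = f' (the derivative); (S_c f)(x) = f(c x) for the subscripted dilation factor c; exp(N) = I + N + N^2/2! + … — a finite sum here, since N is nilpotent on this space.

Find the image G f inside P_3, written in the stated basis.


order-1 term: -(315/8)x^2 + 13x + 15
order-2 term: -(4095/32)x + 65/4
order-3 term: -6825/64
the series for exp(D + D S_{3/2}) f terminates at order 3
exp(D + D S_{3/2}) f = -3x^3 - (299/8)x^2 - (3487/32)x - 4825/64

the result is g(x) = -3x^3 - (299/8)x^2 - (3487/32)x - 4825/64


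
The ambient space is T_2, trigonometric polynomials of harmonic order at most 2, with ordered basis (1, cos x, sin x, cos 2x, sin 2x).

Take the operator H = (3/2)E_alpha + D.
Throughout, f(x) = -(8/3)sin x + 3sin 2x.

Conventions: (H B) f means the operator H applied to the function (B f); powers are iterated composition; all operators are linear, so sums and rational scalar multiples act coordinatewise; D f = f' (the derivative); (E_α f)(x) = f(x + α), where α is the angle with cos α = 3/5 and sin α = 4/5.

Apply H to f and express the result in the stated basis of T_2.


the result is g(x) = -(88/15)cos x - (12/5)sin x + (258/25)cos 2x - (63/50)sin 2x

E_alpha f = -(32/15)cos x - (8/5)sin x + (72/25)cos 2x - (21/25)sin 2x
((3/2)E_alpha) f = -(16/5)cos x - (12/5)sin x + (108/25)cos 2x - (63/50)sin 2x
D f = -(8/3)cos x + 6cos 2x
((3/2)E_alpha + D) f = -(88/15)cos x - (12/5)sin x + (258/25)cos 2x - (63/50)sin 2x


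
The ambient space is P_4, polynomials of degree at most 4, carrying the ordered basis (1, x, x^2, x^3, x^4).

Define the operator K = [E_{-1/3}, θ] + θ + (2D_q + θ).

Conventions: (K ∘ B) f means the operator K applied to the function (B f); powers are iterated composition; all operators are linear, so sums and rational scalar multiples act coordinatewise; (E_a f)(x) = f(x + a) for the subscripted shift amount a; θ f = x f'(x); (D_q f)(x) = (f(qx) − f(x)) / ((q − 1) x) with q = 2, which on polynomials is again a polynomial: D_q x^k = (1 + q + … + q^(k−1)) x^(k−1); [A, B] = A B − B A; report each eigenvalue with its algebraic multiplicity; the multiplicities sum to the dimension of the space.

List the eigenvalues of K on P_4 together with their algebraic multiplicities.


λ = 0 (multiplicity 1), λ = 2 (multiplicity 1), λ = 4 (multiplicity 1), λ = 6 (multiplicity 1), λ = 8 (multiplicity 1)

image of 1: 0
image of x: 2x + 5/3
image of x^2: 4x^2 + (16/3)x + 2/9
image of x^3: 6x^3 + 13x^2 + (2/3)x - 1/9
image of x^4: 8x^4 + (86/3)x^3 + (4/3)x^2 - (4/9)x + 4/81
the matrix is upper triangular; its diagonal is (0, 2, 4, 6, 8)
for a triangular matrix the eigenvalues are the diagonal entries, with algebraic multiplicity their repetition count


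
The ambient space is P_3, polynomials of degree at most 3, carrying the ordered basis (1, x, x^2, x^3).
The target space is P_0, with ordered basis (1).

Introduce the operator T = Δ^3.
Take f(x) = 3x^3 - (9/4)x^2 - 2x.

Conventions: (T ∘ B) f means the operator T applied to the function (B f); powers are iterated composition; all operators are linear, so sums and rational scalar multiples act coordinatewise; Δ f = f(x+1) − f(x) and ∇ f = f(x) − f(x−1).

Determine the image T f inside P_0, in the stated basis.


g(x) = 18

Δ f = 9x^2 + (9/2)x - 5/4
Δ Δ f = 18x + 27/2
Δ Δ Δ f = 18


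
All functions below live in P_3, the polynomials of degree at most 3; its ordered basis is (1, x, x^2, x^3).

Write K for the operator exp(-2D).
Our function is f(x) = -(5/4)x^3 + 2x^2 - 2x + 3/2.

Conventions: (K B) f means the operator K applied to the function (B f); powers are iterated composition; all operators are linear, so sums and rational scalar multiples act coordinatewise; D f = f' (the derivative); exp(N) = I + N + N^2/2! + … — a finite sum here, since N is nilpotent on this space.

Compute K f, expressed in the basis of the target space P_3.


order-1 term: (15/2)x^2 - 8x + 4
order-2 term: -15x + 8
order-3 term: 10
the series for exp(-2D) f terminates at order 3
exp(-2D) f = -(5/4)x^3 + (19/2)x^2 - 25x + 47/2

the image equals g(x) = -(5/4)x^3 + (19/2)x^2 - 25x + 47/2


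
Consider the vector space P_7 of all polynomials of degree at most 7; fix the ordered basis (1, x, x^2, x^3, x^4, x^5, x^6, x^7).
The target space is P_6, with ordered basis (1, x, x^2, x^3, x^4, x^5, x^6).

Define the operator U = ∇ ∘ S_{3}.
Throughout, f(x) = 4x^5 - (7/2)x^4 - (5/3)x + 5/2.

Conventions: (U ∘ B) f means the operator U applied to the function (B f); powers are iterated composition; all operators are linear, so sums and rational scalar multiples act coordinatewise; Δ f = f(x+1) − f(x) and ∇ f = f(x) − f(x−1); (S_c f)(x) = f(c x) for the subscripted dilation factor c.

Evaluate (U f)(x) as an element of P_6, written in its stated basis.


the result is g(x) = 4860x^4 - 10854x^3 + 11421x^2 - 5994x + 2501/2

S_{3} f = 972x^5 - (567/2)x^4 - 5x + 5/2
∇ S_{3} f = 4860x^4 - 10854x^3 + 11421x^2 - 5994x + 2501/2


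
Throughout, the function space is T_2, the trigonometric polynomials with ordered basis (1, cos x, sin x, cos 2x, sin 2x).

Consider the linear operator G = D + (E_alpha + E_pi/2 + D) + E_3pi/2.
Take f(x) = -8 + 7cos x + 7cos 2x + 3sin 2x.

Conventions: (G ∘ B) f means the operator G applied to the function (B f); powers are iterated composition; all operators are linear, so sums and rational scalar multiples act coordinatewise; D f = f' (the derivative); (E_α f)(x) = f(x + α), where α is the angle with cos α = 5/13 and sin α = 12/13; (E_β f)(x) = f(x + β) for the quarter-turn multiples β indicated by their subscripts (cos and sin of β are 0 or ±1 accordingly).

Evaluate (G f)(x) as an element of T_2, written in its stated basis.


D f = -7sin x + 6cos 2x - 14sin 2x
E_alpha f = -8 + (35/13)cos x - (84/13)sin x - (473/169)cos 2x - (1197/169)sin 2x
E_pi/2 f = -8 - 7sin x - 7cos 2x - 3sin 2x
D f = -7sin x + 6cos 2x - 14sin 2x
(E_alpha + E_pi/2 + D) f = -16 + (35/13)cos x - (266/13)sin x - (642/169)cos 2x - (4070/169)sin 2x
E_3pi/2 f = -8 + 7sin x - 7cos 2x - 3sin 2x
(D + (E_alpha + E_pi/2 + D) + E_3pi/2) f = -24 + (35/13)cos x - (266/13)sin x - (811/169)cos 2x - (6943/169)sin 2x

g(x) = -24 + (35/13)cos x - (266/13)sin x - (811/169)cos 2x - (6943/169)sin 2x


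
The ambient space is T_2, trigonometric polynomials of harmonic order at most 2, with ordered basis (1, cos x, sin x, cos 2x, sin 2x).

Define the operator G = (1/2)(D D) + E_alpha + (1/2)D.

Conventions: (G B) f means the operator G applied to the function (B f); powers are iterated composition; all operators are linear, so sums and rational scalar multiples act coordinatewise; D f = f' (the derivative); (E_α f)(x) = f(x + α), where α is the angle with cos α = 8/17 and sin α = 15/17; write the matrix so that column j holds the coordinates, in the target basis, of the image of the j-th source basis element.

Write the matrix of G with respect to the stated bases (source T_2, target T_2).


the matrix is [[1, 0, 0, 0, 0]; [0, -1/34, 47/34, 0, 0]; [0, -47/34, -1/34, 0, 0]; [0, 0, 0, -739/289, 529/289]; [0, 0, 0, -529/289, -739/289]] (rows listed top to bottom)

image of 1: 1
image of cos x: -(1/34)cos x - (47/34)sin x
image of sin x: (47/34)cos x - (1/34)sin x
image of cos 2x: -(739/289)cos 2x - (529/289)sin 2x
image of sin 2x: (529/289)cos 2x - (739/289)sin 2x
each image's coordinates form column j of the matrix


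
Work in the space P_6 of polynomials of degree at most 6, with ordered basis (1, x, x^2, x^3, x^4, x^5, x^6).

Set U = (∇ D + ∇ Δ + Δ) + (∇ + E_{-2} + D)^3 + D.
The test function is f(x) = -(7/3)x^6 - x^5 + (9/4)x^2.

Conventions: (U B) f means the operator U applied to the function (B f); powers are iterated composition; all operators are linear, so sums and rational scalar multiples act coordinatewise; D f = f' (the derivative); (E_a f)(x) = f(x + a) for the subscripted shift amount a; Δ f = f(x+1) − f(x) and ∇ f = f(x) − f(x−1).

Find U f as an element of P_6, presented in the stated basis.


D f = -14x^5 - 5x^4 + (9/2)x
∇ D f = -70x^4 + 120x^3 - 110x^2 + 50x - 9/2
Δ f = -14x^5 - 40x^4 - (170/3)x^3 - 45x^2 - (29/2)x - 13/12
∇ Δ f = -70x^4 - 20x^3 - 70x^2 - 10x - 1/6
Δ f = -14x^5 - 40x^4 - (170/3)x^3 - 45x^2 - (29/2)x - 13/12
(∇ D + ∇ Δ + Δ) f = -14x^5 - 180x^4 + (130/3)x^3 - 225x^2 + (51/2)x - 23/4
∇ f = -14x^5 + 30x^4 - (110/3)x^3 + 25x^2 - (9/2)x - 11/12
E_{-2} f = -(7/3)x^6 + 27x^5 - 130x^4 + (1000/3)x^3 - (1911/4)x^2 + 359x - 325/3
D f = -14x^5 - 5x^4 + (9/2)x
(∇ + E_{-2} + D) f = -(7/3)x^6 - x^5 - 105x^4 + (890/3)x^3 - (1811/4)x^2 + 359x - 437/4
∇ (∇ + E_{-2} + D) f = -14x^5 + 30x^4 - (1370/3)x^3 + 1545x^2 - (4449/2)x + 4859/4
E_{-2} (∇ + E_{-2} + D) f = -(7/3)x^6 + 27x^5 - 235x^4 + 1470x^3 - (20931/4)x^2 + 9458x - 81707/12
D (∇ + E_{-2} + D) f = -14x^5 - 5x^4 - 420x^3 + 890x^2 - (1811/2)x + 359
(∇ + E_{-2} + D) (∇ + E_{-2} + D) f = -(7/3)x^6 - x^5 - 210x^4 + (1780/3)x^3 - (11191/4)x^2 + 6328x - 31411/6
∇ (∇ + E_{-2} + D) (∇ + E_{-2} + D) f = -14x^5 + 30x^4 - (2630/3)x^3 + 3065x^2 - (16449/2)x + 119165/12
E_{-2} (∇ + E_{-2} + D) (∇ + E_{-2} + D) f = -(7/3)x^6 + 27x^5 - 340x^4 + (7820/3)x^3 - (47511/4)x^2 + 31727x - 223837/6
D (∇ + E_{-2} + D) (∇ + E_{-2} + D) f = -14x^5 - 5x^4 - 840x^3 + 1780x^2 - (11191/2)x + 6328
(∇ + E_{-2} + D) (∇ + E_{-2} + D) (∇ + E_{-2} + D) f = -(7/3)x^6 - x^5 - 315x^4 + 890x^3 - (28131/4)x^2 + 17907x - 84191/4
D f = -14x^5 - 5x^4 + (9/2)x
((∇ D + ∇ Δ + Δ) + (∇ + E_{-2} + D)^3 + D) f = -(7/3)x^6 - 29x^5 - 500x^4 + (2800/3)x^3 - (29031/4)x^2 + 17937x - 42107/2

the image equals g(x) = -(7/3)x^6 - 29x^5 - 500x^4 + (2800/3)x^3 - (29031/4)x^2 + 17937x - 42107/2


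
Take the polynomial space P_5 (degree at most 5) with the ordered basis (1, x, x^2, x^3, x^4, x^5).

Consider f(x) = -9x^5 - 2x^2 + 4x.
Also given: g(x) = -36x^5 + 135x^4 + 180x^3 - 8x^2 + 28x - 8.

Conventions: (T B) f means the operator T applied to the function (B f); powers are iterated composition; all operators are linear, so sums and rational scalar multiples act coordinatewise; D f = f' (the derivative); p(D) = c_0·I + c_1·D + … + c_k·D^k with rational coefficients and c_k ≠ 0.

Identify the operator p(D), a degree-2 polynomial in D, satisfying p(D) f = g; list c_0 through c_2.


D^0 f = -9x^5 - 2x^2 + 4x
D^1 f = -45x^4 - 4x + 4
D^2 f = -180x^3 - 4
matching coefficients of g against c_0 f + c_1 Df + … from the top degree down determines the c_i
solution: c_0 = 4, c_1 = -3, c_2 = -1

c_0 = 4, c_1 = -3, c_2 = -1


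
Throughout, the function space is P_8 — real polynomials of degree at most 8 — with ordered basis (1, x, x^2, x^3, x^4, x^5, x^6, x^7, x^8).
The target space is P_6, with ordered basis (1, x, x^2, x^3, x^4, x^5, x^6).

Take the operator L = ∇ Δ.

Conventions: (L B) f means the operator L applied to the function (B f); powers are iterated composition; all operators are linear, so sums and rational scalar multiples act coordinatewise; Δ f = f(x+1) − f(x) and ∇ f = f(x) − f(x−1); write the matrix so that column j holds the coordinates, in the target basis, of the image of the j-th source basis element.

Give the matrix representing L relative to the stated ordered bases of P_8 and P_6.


the matrix is [[0, 0, 2, 0, 2, 0, 2, 0, 2]; [0, 0, 0, 6, 0, 10, 0, 14, 0]; [0, 0, 0, 0, 12, 0, 30, 0, 56]; [0, 0, 0, 0, 0, 20, 0, 70, 0]; [0, 0, 0, 0, 0, 0, 30, 0, 140]; [0, 0, 0, 0, 0, 0, 0, 42, 0]; [0, 0, 0, 0, 0, 0, 0, 0, 56]] (rows listed top to bottom)

image of 1: 0
image of x: 0
image of x^2: 2
image of x^3: 6x
image of x^4: 12x^2 + 2
image of x^5: 20x^3 + 10x
image of x^6: 30x^4 + 30x^2 + 2
image of x^7: 42x^5 + 70x^3 + 14x
image of x^8: 56x^6 + 140x^4 + 56x^2 + 2
each image's coordinates form column j of the matrix


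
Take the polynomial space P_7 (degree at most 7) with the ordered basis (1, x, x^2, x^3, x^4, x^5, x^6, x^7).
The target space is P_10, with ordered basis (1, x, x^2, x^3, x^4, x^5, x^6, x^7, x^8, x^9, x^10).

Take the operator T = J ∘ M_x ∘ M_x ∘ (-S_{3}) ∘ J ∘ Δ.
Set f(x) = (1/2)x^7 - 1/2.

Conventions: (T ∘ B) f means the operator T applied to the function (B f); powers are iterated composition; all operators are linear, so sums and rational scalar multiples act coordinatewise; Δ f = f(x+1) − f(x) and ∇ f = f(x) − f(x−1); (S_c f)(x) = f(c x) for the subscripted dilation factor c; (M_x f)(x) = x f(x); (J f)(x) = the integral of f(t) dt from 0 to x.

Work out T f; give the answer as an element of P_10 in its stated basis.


the image equals g(x) = -(2187/20)x^10 - (567/4)x^9 - (1701/16)x^8 - (405/8)x^7 - (63/4)x^6 - (63/20)x^5 - (3/8)x^4

Δ f = (7/2)x^6 + (21/2)x^5 + (35/2)x^4 + (35/2)x^3 + (21/2)x^2 + (7/2)x + 1/2
J Δ f = (1/2)x^7 + (7/4)x^6 + (7/2)x^5 + (35/8)x^4 + (7/2)x^3 + (7/4)x^2 + (1/2)x
S_{3} (J ∘ Δ) f = (2187/2)x^7 + (5103/4)x^6 + (1701/2)x^5 + (2835/8)x^4 + (189/2)x^3 + (63/4)x^2 + (3/2)x
(-S_{3}) (J ∘ Δ) f = -(2187/2)x^7 - (5103/4)x^6 - (1701/2)x^5 - (2835/8)x^4 - (189/2)x^3 - (63/4)x^2 - (3/2)x
M_x ((-S_{3}) ∘ J ∘ Δ) f = -(2187/2)x^8 - (5103/4)x^7 - (1701/2)x^6 - (2835/8)x^5 - (189/2)x^4 - (63/4)x^3 - (3/2)x^2
M_x M_x ((-S_{3}) ∘ J ∘ Δ) f = -(2187/2)x^9 - (5103/4)x^8 - (1701/2)x^7 - (2835/8)x^6 - (189/2)x^5 - (63/4)x^4 - (3/2)x^3
J M_x M_x ((-S_{3}) ∘ J ∘ Δ) f = -(2187/20)x^10 - (567/4)x^9 - (1701/16)x^8 - (405/8)x^7 - (63/4)x^6 - (63/20)x^5 - (3/8)x^4


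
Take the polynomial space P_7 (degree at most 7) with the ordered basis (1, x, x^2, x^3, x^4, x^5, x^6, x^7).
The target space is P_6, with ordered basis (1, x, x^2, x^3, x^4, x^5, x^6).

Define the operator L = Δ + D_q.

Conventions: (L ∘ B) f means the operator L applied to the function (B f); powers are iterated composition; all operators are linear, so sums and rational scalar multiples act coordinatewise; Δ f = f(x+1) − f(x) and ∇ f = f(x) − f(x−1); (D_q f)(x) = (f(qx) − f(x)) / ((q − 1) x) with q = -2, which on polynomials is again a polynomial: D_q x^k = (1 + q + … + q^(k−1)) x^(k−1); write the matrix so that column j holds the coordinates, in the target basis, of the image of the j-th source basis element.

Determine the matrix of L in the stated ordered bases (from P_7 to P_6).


the matrix is [[0, 2, 1, 1, 1, 1, 1, 1]; [0, 0, 1, 3, 4, 5, 6, 7]; [0, 0, 0, 6, 6, 10, 15, 21]; [0, 0, 0, 0, -1, 10, 20, 35]; [0, 0, 0, 0, 0, 16, 15, 35]; [0, 0, 0, 0, 0, 0, -15, 21]; [0, 0, 0, 0, 0, 0, 0, 50]] (rows listed top to bottom)

image of 1: 0
image of x: 2
image of x^2: x + 1
image of x^3: 6x^2 + 3x + 1
image of x^4: -x^3 + 6x^2 + 4x + 1
image of x^5: 16x^4 + 10x^3 + 10x^2 + 5x + 1
image of x^6: -15x^5 + 15x^4 + 20x^3 + 15x^2 + 6x + 1
image of x^7: 50x^6 + 21x^5 + 35x^4 + 35x^3 + 21x^2 + 7x + 1
each image's coordinates form column j of the matrix


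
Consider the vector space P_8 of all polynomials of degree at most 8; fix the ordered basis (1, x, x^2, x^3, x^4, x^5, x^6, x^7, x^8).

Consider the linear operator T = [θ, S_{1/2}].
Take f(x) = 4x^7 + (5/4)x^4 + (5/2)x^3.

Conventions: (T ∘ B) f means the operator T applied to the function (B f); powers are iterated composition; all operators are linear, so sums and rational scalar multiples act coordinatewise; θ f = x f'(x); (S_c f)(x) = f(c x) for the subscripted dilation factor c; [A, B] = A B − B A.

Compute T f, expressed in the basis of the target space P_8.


S_{1/2} f = (1/32)x^7 + (5/64)x^4 + (5/16)x^3
θ S_{1/2} f = (7/32)x^7 + (5/16)x^4 + (15/16)x^3
θ f = 28x^7 + 5x^4 + (15/2)x^3
S_{1/2} θ f = (7/32)x^7 + (5/16)x^4 + (15/16)x^3
[θ, S_{1/2}] f = 0

g(x) = 0


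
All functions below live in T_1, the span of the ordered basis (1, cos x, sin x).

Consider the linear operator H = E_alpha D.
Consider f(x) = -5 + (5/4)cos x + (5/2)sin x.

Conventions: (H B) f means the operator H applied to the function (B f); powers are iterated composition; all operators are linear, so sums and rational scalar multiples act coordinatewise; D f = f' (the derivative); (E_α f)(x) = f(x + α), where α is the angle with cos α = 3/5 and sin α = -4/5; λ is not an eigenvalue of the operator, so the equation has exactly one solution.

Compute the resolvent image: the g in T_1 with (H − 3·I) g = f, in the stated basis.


write g with unknown coordinates in the stated basis and equate coefficients in (H − 3·I) g = f
solving from the highest basis element down gives g = 5/3 - (85/104)cos x - (95/104)sin x
check: H g = -(125/104)cos x - (25/104)sin x
so H g − 3·g = -5 + (5/4)cos x + (5/2)sin x = f ✓

g(x) = 5/3 - (85/104)cos x - (95/104)sin x


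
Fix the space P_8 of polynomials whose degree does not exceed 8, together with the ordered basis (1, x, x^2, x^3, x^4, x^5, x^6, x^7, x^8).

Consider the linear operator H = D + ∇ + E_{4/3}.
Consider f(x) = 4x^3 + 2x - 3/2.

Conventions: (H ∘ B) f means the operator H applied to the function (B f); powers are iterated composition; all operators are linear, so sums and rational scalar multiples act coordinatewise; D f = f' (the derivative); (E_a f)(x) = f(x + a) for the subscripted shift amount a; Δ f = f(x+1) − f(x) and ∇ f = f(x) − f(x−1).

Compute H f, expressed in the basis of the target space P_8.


D f = 12x^2 + 2
∇ f = 12x^2 - 12x + 6
E_{4/3} f = 4x^3 + 16x^2 + (70/3)x + 575/54
(D + ∇ + E_{4/3}) f = 4x^3 + 40x^2 + (34/3)x + 1007/54

g(x) = 4x^3 + 40x^2 + (34/3)x + 1007/54
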